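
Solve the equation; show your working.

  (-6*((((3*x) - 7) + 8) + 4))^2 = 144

Step 1. [(-6*((((3*x) - 7) + 8) + 4))^2 = 144] 144 ≥ 0, LHS is (·)² — take ±√, so sqrt: -6*((((3*x) - 7) + 8) + 4) = 12 or -12.
Step 2. [-6*((((3*x) - 7) + 8) + 4) = 12 or -12] leading coefficient -6: divide by -6, so div: (((3*x) - 7) + 8) + 4 = -2 or 2.
Step 3. [(((3*x) - 7) + 8) + 4 = -2 or 2] peel the +4: subtract 4 from each side. So sub: ((3*x) - 7) + 8 = -6 or -2.
Step 4. [((3*x) - 7) + 8 = -6 or -2] subtract 8: x sits inside (… + 8), so sub: (3*x) - 7 = -14 or -10.
Step 5. [(3*x) - 7 = -14 or -10] peel the -7: add 7 from each side. So sub: 3*x = -7 or -3.
Step 6. [3*x = -7 or -3] 3·(inner) — divide through by 3. So div: x = -7/3 or -1.

Answer: x ∈ {-7/3, -1}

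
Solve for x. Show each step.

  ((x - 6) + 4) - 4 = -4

Step 1. [((x - 6) + 4) - 4 = -4] -4 is outermost — add 4 both sides. So sub: (x - 6) + 4 = 0.
Step 2. [(x - 6) + 4 = 0] the outer +4 inverts by subtracting 4, so sub: x - 6 = -4.
Step 3. [x - 6 = -4] add 6: x sits inside (… - 6) ⇒ sub: x = 2.

Answer: x ∈ {2}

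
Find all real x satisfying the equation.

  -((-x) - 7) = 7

Step 1. [-((-x) - 7) = 7] flip signs both sides, so neg: (-x) - 7 = -7.
Step 2. [(-x) - 7 = -7] the outer -7 inverts by adding 7, so sub: -x = 0.
Step 3. [-x = 0] leading − — multiply by −1, so neg: x = 0.

Answer: x ∈ {0}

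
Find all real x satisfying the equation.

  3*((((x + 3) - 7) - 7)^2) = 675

Step 1. [3*((((x + 3) - 7) - 7)^2) = 675] 3 out front; divide by 3. So div: (((x + 3) - 7) - 7)^2 = 225.
Step 2. [(((x + 3) - 7) - 7)^2 = 225] LHS squared, RHS 225 ≥ 0: apply √ (±), so sqrt: ((x + 3) - 7) - 7 = 15 or -15.
Step 3. [((x + 3) - 7) - 7 = 15 or -15] -7 is outermost — add 7 both sides, so sub: (x + 3) - 7 = 22 or -8.
Step 4. [(x + 3) - 7 = 22 or -8] -7 is outermost — add 7 both sides ⇒ sub: x + 3 = 29 or -1.
Step 5. [x + 3 = 29 or -1] the outer +3 inverts by subtracting 3. So sub: x = 26 or -4.

Answer: x ∈ {-4, 26}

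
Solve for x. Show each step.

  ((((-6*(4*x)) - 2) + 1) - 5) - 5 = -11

Step 1. [((((-6*(4*x)) - 2) + 1) - 5) - 5 = -11] 5 comes off first (add 5). So sub: (((-6*(4*x)) - 2) + 1) - 5 = -6.
Step 2. [(((-6*(4*x)) - 2) + 1) - 5 = -6] 5 comes off first (add 5) ⇒ sub: ((-6*(4*x)) - 2) + 1 = -1.
Step 3. [((-6*(4*x)) - 2) + 1 = -1] 1 comes off first (subtract 1). So sub: (-6*(4*x)) - 2 = -2.
Step 4. [(-6*(4*x)) - 2 = -2] the outer -2 inverts by adding 2 ⇒ sub: -6*(4*x) = 0.
Step 5. [-6*(4*x) = 0] divide by the outer -6 ⇒ div: 4*x = 0.
Step 6. [4*x = 0] 4 out front; divide by 4 ⇒ div: x = 0.

Answer: x ∈ {0}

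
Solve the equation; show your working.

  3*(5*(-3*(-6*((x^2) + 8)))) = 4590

Step 1. [3*(5*(-3*(-6*((x^2) + 8)))) = 4590] 3·(inner) — divide through by 3 ⇒ div: 5*(-3*(-6*((x^2) + 8))) = 1530.
Step 2. [5*(-3*(-6*((x^2) + 8))) = 1530] divide by the outer 5. So div: -3*(-6*((x^2) + 8)) = 306.
Step 3. [-3*(-6*((x^2) + 8)) = 306] divide by the outer -3, so div: -6*((x^2) + 8) = -102.
Step 4. [-6*((x^2) + 8) = -102] divide by the outer -6 ⇒ div: (x^2) + 8 = 17.
Step 5. [(x^2) + 8 = 17] 8 comes off first (subtract 8). So sub: x^2 = 9.
Step 6. [x^2 = 9] LHS squared, RHS 9 ≥ 0: apply √ (±) ⇒ sqrt: x = 3 or -3.

Answer: x ∈ {-3, 3}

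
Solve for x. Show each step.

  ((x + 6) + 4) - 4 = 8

Step 1. [((x + 6) + 4) - 4 = 8] -4 is outermost — add 4 both sides. So sub: (x + 6) + 4 = 12.
Step 2. [(x + 6) + 4 = 12] 4 comes off first (subtract 4). So sub: x + 6 = 8.
Step 3. [x + 6 = 8] subtract 6: x sits inside (… + 6). So sub: x = 2.

Answer: x ∈ {2}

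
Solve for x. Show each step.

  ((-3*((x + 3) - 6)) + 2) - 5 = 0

Step 1. [((-3*((x + 3) - 6)) + 2) - 5 = 0] peel the -5: add 5 from each side. So sub: (-3*((x + 3) - 6)) + 2 = 5.
Step 2. [(-3*((x + 3) - 6)) + 2 = 5] peel the +2: subtract 2 from each side, so sub: -3*((x + 3) - 6) = 3.
Step 3. [-3*((x + 3) - 6) = 3] -3 out front; divide by -3, so div: (x + 3) - 6 = -1.
Step 4. [(x + 3) - 6 = -1] the outer -6 inverts by adding 6. So sub: x + 3 = 5.
Step 5. [x + 3 = 5] +3 is outermost — subtract 3 both sides, so sub: x = 2.

Answer: x ∈ {2}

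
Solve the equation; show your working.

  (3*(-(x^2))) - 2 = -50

Step 1. [(3*(-(x^2))) - 2 = -50] add 2: x sits inside (… - 2) ⇒ sub: 3*(-(x^2)) = -48.
Step 2. [3*(-(x^2)) = -48] leading coefficient 3: divide by 3 ⇒ div: -(x^2) = -16.
Step 3. [-(x^2) = -16] flip signs both sides. So neg: x^2 = 16.
Step 4. [x^2 = 16] √ both sides: 16 ≥ 0 gives two branches, so sqrt: x = 4 or -4.

Answer: x ∈ {-4, 4}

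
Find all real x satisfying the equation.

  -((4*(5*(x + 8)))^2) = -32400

Step 1. [-((4*(5*(x + 8)))^2) = -32400] leading − — multiply by −1 ⇒ neg: (4*(5*(x + 8)))^2 = 32400.
Step 2. [(4*(5*(x + 8)))^2 = 32400] √ both sides: 32400 ≥ 0 gives two branches ⇒ sqrt: 4*(5*(x + 8)) = 180 or -180.
Step 3. [4*(5*(x + 8)) = 180 or -180] LHS = 4·(…); ÷4 both sides ⇒ div: 5*(x + 8) = 45 or -45.
Step 4. [5*(x + 8) = 45 or -45] leading coefficient 5: divide by 5. So div: x + 8 = 9 or -9.
Step 5. [x + 8 = 9 or -9] +8 is outermost — subtract 8 both sides, so sub: x = 1 or -17.

Answer: x ∈ {-17, 1}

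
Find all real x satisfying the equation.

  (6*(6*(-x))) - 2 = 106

Step 1. [(6*(6*(-x))) - 2 = 106] peel the -2: add 2 from each side ⇒ sub: 6*(6*(-x)) = 108.
Step 2. [6*(6*(-x)) = 108] 6 out front; divide by 6. So div: 6*(-x) = 18.
Step 3. [6*(-x) = 18] LHS = 6·(…); ÷6 both sides, so div: -x = 3.
Step 4. [-x = 3] flip signs both sides, so neg: x = -3.

Answer: x ∈ {-3}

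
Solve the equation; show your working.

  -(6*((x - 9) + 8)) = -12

Step 1. [-(6*((x - 9) + 8)) = -12] flip signs both sides. So neg: 6*((x - 9) + 8) = 12.
Step 2. [6*((x - 9) + 8) = 12] leading coefficient 6: divide by 6 ⇒ div: (x - 9) + 8 = 2.
Step 3. [(x - 9) + 8 = 2] the outer +8 inverts by subtracting 8. So sub: x - 9 = -6.
Step 4. [x - 9 = -6] add 9: x sits inside (… - 9). So sub: x = 3.

Answer: x ∈ {3}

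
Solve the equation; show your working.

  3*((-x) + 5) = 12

Step 1. [3*((-x) + 5) = 12] divide by the outer 3. So div: (-x) + 5 = 4.
Step 2. [(-x) + 5 = 4] 5 comes off first (subtract 5). So sub: -x = -1.
Step 3. [-x = -1] flip signs both sides, so neg: x = 1.

Answer: x ∈ {1}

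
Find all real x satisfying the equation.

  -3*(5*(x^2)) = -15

Step 1. [-3*(5*(x^2)) = -15] leading coefficient -3: divide by -3 ⇒ div: 5*(x^2) = 5.
Step 2. [5*(x^2) = 5] LHS = 5·(…); ÷5 both sides. So div: x^2 = 1.
Step 3. [x^2 = 1] √ both sides: 1 ≥ 0 gives two branches. So sqrt: x = 1 or -1.

Answer: x ∈ {-1, 1}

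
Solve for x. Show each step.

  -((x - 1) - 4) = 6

Step 1. [-((x - 1) - 4) = 6] flip signs both sides. So neg: (x - 1) - 4 = -6.
Step 2. [(x - 1) - 4 = -6] peel the -4: add 4 from each side, so sub: x - 1 = -2.
Step 3. [x - 1 = -2] peel the -1: add 1 from each side, so sub: x = -1.

Answer: x ∈ {-1}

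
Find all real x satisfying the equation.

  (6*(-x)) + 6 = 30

Step 1. [(6*(-x)) + 6 = 30] peel the +6: subtract 6 from each side ⇒ sub: 6*(-x) = 24.
Step 2. [6*(-x) = 24] LHS = 6·(…); ÷6 both sides, so div: -x = 4.
Step 3. [-x = 4] leading − — multiply by −1. So neg: x = -4.

Answer: x ∈ {-4}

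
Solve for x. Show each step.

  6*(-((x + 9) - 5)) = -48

Step 1. [6*(-((x + 9) - 5)) = -48] 6·(inner) — divide through by 6 ⇒ div: -((x + 9) - 5) = -8.
Step 2. [-((x + 9) - 5) = -8] leading − — multiply by −1, so neg: (x + 9) - 5 = 8.
Step 3. [(x + 9) - 5 = 8] the outer -5 inverts by adding 5. So sub: x + 9 = 13.
Step 4. [x + 9 = 13] peel the +9: subtract 9 from each side. So sub: x = 4.

Answer: x ∈ {4}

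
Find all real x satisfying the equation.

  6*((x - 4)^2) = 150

Step 1. [6*((x - 4)^2) = 150] 6·(inner) — divide through by 6, so div: (x - 4)^2 = 25.
Step 2. [(x - 4)^2 = 25] √ both sides: 25 ≥ 0 gives two branches ⇒ sqrt: x - 4 = 5 or -5.
Step 3. [x - 4 = 5 or -5] -4 is outermost — add 4 both sides. So sub: x = 9 or -1.

Answer: x ∈ {-1, 9}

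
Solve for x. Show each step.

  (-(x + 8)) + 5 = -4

Step 1. [(-(x + 8)) + 5 = -4] the outer +5 inverts by subtracting 5 ⇒ sub: -(x + 8) = -9.
Step 2. [-(x + 8) = -9] LHS negated; negate both sides ⇒ neg: x + 8 = 9.
Step 3. [x + 8 = 9] peel the +8: subtract 8 from each side, so sub: x = 1.

Answer: x ∈ {1}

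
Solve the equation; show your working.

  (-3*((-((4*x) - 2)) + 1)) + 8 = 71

Step 1. [(-3*((-((4*x) - 2)) + 1)) + 8 = 71] peel the +8: subtract 8 from each side, so sub: -3*((-((4*x) - 2)) + 1) = 63.
Step 2. [-3*((-((4*x) - 2)) + 1) = 63] divide by the outer -3. So div: (-((4*x) - 2)) + 1 = -21.
Step 3. [(-((4*x) - 2)) + 1 = -21] the outer +1 inverts by subtracting 1. So sub: -((4*x) - 2) = -22.
Step 4. [-((4*x) - 2) = -22] LHS negated; negate both sides ⇒ neg: (4*x) - 2 = 22.
Step 5. [(4*x) - 2 = 22] peel the -2: add 2 from each side, so sub: 4*x = 24.
Step 6. [4*x = 24] leading coefficient 4: divide by 4. So div: x = 6.

Answer: x ∈ {6}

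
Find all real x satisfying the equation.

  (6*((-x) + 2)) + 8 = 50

Step 1. [(6*((-x) + 2)) + 8 = 50] the outer +8 inverts by subtracting 8, so sub: 6*((-x) + 2) = 42.
Step 2. [6*((-x) + 2) = 42] LHS = 6·(…); ÷6 both sides. So div: (-x) + 2 = 7.
Step 3. [(-x) + 2 = 7] the outer +2 inverts by subtracting 2. So sub: -x = 5.
Step 4. [-x = 5] LHS negated; negate both sides ⇒ neg: x = -5.

Answer: x ∈ {-5}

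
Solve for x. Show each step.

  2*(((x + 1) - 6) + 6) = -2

Step 1. [2*(((x + 1) - 6) + 6) = -2] 2 out front; divide by 2. So div: ((x + 1) - 6) + 6 = -1.
Step 2. [((x + 1) - 6) + 6 = -1] subtract 6: x sits inside (… + 6) ⇒ sub: (x + 1) - 6 = -7.
Step 3. [(x + 1) - 6 = -7] the outer -6 inverts by adding 6. So sub: x + 1 = -1.
Step 4. [x + 1 = -1] +1 is outermost — subtract 1 both sides. So sub: x = -2.

Answer: x ∈ {-2}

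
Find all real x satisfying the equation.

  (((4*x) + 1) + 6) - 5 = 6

Step 1. [(((4*x) + 1) + 6) - 5 = 6] -5 is outermost — add 5 both sides, so sub: ((4*x) + 1) + 6 = 11.
Step 2. [((4*x) + 1) + 6 = 11] +6 is outermost — subtract 6 both sides. So sub: (4*x) + 1 = 5.
Step 3. [(4*x) + 1 = 5] peel the +1: subtract 1 from each side ⇒ sub: 4*x = 4.
Step 4. [4*x = 4] divide by the outer 4 ⇒ div: x = 1.

Answer: x ∈ {1}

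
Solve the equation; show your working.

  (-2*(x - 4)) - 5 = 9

Step 1. [(-2*(x - 4)) - 5 = 9] -5 is outermost — add 5 both sides, so sub: -2*(x - 4) = 14.
Step 2. [-2*(x - 4) = 14] LHS = -2·(…); ÷-2 both sides, so div: x - 4 = -7.
Step 3. [x - 4 = -7] add 4: x sits inside (… - 4). So sub: x = -3.

Answer: x ∈ {-3}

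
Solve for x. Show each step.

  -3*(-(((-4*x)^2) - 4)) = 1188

Step 1. [-3*(-(((-4*x)^2) - 4)) = 1188] -3·(inner) — divide through by -3 ⇒ div: -(((-4*x)^2) - 4) = -396.
Step 2. [-(((-4*x)^2) - 4) = -396] leading − — multiply by −1, so neg: ((-4*x)^2) - 4 = 396.
Step 3. [((-4*x)^2) - 4 = 396] the outer -4 inverts by adding 4. So sub: (-4*x)^2 = 400.
Step 4. [(-4*x)^2 = 400] 400 ≥ 0, LHS is (·)² — take ±√, so sqrt: -4*x = 20 or -20.
Step 5. [-4*x = 20 or -20] LHS = -4·(…); ÷-4 both sides. So div: x = -5 or 5.

Answer: x ∈ {-5, 5}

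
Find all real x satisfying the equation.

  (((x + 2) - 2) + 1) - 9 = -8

Step 1. [(((x + 2) - 2) + 1) - 9 = -8] the outer -9 inverts by adding 9, so sub: ((x + 2) - 2) + 1 = 1.
Step 2. [((x + 2) - 2) + 1 = 1] subtract 1: x sits inside (… + 1), so sub: (x + 2) - 2 = 0.
Step 3. [(x + 2) - 2 = 0] 2 comes off first (add 2). So sub: x + 2 = 2.
Step 4. [x + 2 = 2] +2 is outermost — subtract 2 both sides. So sub: x = 0.

Answer: x ∈ {0}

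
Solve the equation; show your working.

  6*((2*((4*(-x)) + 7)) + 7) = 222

Step 1. [6*((2*((4*(-x)) + 7)) + 7) = 222] 6 out front; divide by 6, so div: (2*((4*(-x)) + 7)) + 7 = 37.
Step 2. [(2*((4*(-x)) + 7)) + 7 = 37] 7 comes off first (subtract 7). So sub: 2*((4*(-x)) + 7) = 30.
Step 3. [2*((4*(-x)) + 7) = 30] LHS = 2·(…); ÷2 both sides. So div: (4*(-x)) + 7 = 15.
Step 4. [(4*(-x)) + 7 = 15] subtract 7: x sits inside (… + 7) ⇒ sub: 4*(-x) = 8.
Step 5. [4*(-x) = 8] divide by the outer 4, so div: -x = 2.
Step 6. [-x = 2] LHS negated; negate both sides. So neg: x = -2.

Answer: x ∈ {-2}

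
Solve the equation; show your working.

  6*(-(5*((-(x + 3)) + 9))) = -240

Step 1. [6*(-(5*((-(x + 3)) + 9))) = -240] LHS = 6·(…); ÷6 both sides, so div: -(5*((-(x + 3)) + 9)) = -40.
Step 2. [-(5*((-(x + 3)) + 9)) = -40] flip signs both sides, so neg: 5*((-(x + 3)) + 9) = 40.
Step 3. [5*((-(x + 3)) + 9) = 40] LHS = 5·(…); ÷5 both sides, so div: (-(x + 3)) + 9 = 8.
Step 4. [(-(x + 3)) + 9 = 8] subtract 9: x sits inside (… + 9) ⇒ sub: -(x + 3) = -1.
Step 5. [-(x + 3) = -1] LHS negated; negate both sides ⇒ neg: x + 3 = 1.
Step 6. [x + 3 = 1] subtract 3: x sits inside (… + 3) ⇒ sub: x = -2.

Answer: x ∈ {-2}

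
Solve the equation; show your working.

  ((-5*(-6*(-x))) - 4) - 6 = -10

Step 1. [((-5*(-6*(-x))) - 4) - 6 = -10] 6 comes off first (add 6) ⇒ sub: (-5*(-6*(-x))) - 4 = -4.
Step 2. [(-5*(-6*(-x))) - 4 = -4] peel the -4: add 4 from each side ⇒ sub: -5*(-6*(-x)) = 0.
Step 3. [-5*(-6*(-x)) = 0] leading coefficient -5: divide by -5, so div: -6*(-x) = 0.
Step 4. [-6*(-x) = 0] LHS = -6·(…); ÷-6 both sides, so div: -x = 0.
Step 5. [-x = 0] leading − — multiply by −1, so neg: x = 0.

Answer: x ∈ {0}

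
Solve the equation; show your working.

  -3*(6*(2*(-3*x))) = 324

Step 1. [-3*(6*(2*(-3*x))) = 324] -3·(inner) — divide through by -3. So div: 6*(2*(-3*x)) = -108.
Step 2. [6*(2*(-3*x)) = -108] LHS = 6·(…); ÷6 both sides. So div: 2*(-3*x) = -18.
Step 3. [2*(-3*x) = -18] divide by the outer 2. So div: -3*x = -9.
Step 4. [-3*x = -9] divide by the outer -3, so div: x = 3.

Answer: x ∈ {3}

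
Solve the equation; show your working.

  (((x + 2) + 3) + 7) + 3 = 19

Step 1. [(((x + 2) + 3) + 7) + 3 = 19] subtract 3: x sits inside (… + 3) ⇒ sub: ((x + 2) + 3) + 7 = 16.
Step 2. [((x + 2) + 3) + 7 = 16] 7 comes off first (subtract 7) ⇒ sub: (x + 2) + 3 = 9.
Step 3. [(x + 2) + 3 = 9] 3 comes off first (subtract 3) ⇒ sub: x + 2 = 6.
Step 4. [x + 2 = 6] 2 comes off first (subtract 2). So sub: x = 4.

Answer: x ∈ {4}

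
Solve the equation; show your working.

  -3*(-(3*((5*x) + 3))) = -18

Step 1. [-3*(-(3*((5*x) + 3))) = -18] leading coefficient -3: divide by -3 ⇒ div: -(3*((5*x) + 3)) = 6.
Step 2. [-(3*((5*x) + 3)) = 6] leading − — multiply by −1 ⇒ neg: 3*((5*x) + 3) = -6.
Step 3. [3*((5*x) + 3) = -6] leading coefficient 3: divide by 3, so div: (5*x) + 3 = -2.
Step 4. [(5*x) + 3 = -2] the outer +3 inverts by subtracting 3, so sub: 5*x = -5.
Step 5. [5*x = -5] 5 out front; divide by 5. So div: x = -1.

Answer: x ∈ {-1}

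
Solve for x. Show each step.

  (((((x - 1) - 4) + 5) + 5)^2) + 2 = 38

Step 1. [(((((x - 1) - 4) + 5) + 5)^2) + 2 = 38] peel the +2: subtract 2 from each side, so sub: ((((x - 1) - 4) + 5) + 5)^2 = 36.
Step 2. [((((x - 1) - 4) + 5) + 5)^2 = 36] √ both sides: 36 ≥ 0 gives two branches. So sqrt: (((x - 1) - 4) + 5) + 5 = 6 or -6.
Step 3. [(((x - 1) - 4) + 5) + 5 = 6 or -6] subtract 5: x sits inside (… + 5). So sub: ((x - 1) - 4) + 5 = 1 or -11.
Step 4. [((x - 1) - 4) + 5 = 1 or -11] 5 comes off first (subtract 5), so sub: (x - 1) - 4 = -4 or -16.
Step 5. [(x - 1) - 4 = -4 or -16] 4 comes off first (add 4), so sub: x - 1 = 0 or -12.
Step 6. [x - 1 = 0 or -12] peel the -1: add 1 from each side. So sub: x = 1 or -11.

Answer: x ∈ {-11, 1}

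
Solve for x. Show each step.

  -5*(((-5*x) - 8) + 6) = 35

Step 1. [-5*(((-5*x) - 8) + 6) = 35] leading coefficient -5: divide by -5 ⇒ div: ((-5*x) - 8) + 6 = -7.
Step 2. [((-5*x) - 8) + 6 = -7] 6 comes off first (subtract 6). So sub: (-5*x) - 8 = -13.
Step 3. [(-5*x) - 8 = -13] 8 comes off first (add 8). So sub: -5*x = -5.
Step 4. [-5*x = -5] -5·(inner) — divide through by -5, so div: x = 1.

Answer: x ∈ {1}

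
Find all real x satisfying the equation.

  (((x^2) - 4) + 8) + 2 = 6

Step 1. [(((x^2) - 4) + 8) + 2 = 6] peel the +2: subtract 2 from each side, so sub: ((x^2) - 4) + 8 = 4.
Step 2. [((x^2) - 4) + 8 = 4] subtract 8: x sits inside (… + 8) ⇒ sub: (x^2) - 4 = -4.
Step 3. [(x^2) - 4 = -4] 4 comes off first (add 4), so sub: x^2 = 0.
Step 4. [x^2 = 0] LHS squared, RHS 0 ≥ 0: apply √ (±). So sqrt: x = 0.

Answer: x ∈ {0}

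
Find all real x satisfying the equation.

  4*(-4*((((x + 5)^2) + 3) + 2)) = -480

Step 1. [4*(-4*((((x + 5)^2) + 3) + 2)) = -480] divide by the outer 4. So div: -4*((((x + 5)^2) + 3) + 2) = -120.
Step 2. [-4*((((x + 5)^2) + 3) + 2) = -120] divide by the outer -4, so div: (((x + 5)^2) + 3) + 2 = 30.
Step 3. [(((x + 5)^2) + 3) + 2 = 30] the outer +2 inverts by subtracting 2, so sub: ((x + 5)^2) + 3 = 28.
Step 4. [((x + 5)^2) + 3 = 28] 3 comes off first (subtract 3). So sub: (x + 5)^2 = 25.
Step 5. [(x + 5)^2 = 25] √ both sides: 25 ≥ 0 gives two branches. So sqrt: x + 5 = 5 or -5.
Step 6. [x + 5 = 5 or -5] peel the +5: subtract 5 from each side, so sub: x = 0 or -10.

Answer: x ∈ {-10, 0}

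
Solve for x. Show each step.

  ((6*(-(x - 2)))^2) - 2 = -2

Step 1. [((6*(-(x - 2)))^2) - 2 = -2] 2 comes off first (add 2) ⇒ sub: (6*(-(x - 2)))^2 = 0.
Step 2. [(6*(-(x - 2)))^2 = 0] 0 ≥ 0, LHS is (·)² — take ±√, so sqrt: 6*(-(x - 2)) = 0.
Step 3. [6*(-(x - 2)) = 0] 6 out front; divide by 6, so div: -(x - 2) = 0.
Step 4. [-(x - 2) = 0] flip signs both sides, so neg: x - 2 = 0.
Step 5. [x - 2 = 0] 2 comes off first (add 2), so sub: x = 2.

Answer: x ∈ {2}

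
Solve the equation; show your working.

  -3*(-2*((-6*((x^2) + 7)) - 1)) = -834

Step 1. [-3*(-2*((-6*((x^2) + 7)) - 1)) = -834] divide by the outer -3 ⇒ div: -2*((-6*((x^2) + 7)) - 1) = 278.
Step 2. [-2*((-6*((x^2) + 7)) - 1) = 278] -2·(inner) — divide through by -2. So div: (-6*((x^2) + 7)) - 1 = -139.
Step 3. [(-6*((x^2) + 7)) - 1 = -139] 1 comes off first (add 1) ⇒ sub: -6*((x^2) + 7) = -138.
Step 4. [-6*((x^2) + 7) = -138] -6 out front; divide by -6 ⇒ div: (x^2) + 7 = 23.
Step 5. [(x^2) + 7 = 23] 7 comes off first (subtract 7) ⇒ sub: x^2 = 16.
Step 6. [x^2 = 16] √ both sides: 16 ≥ 0 gives two branches. So sqrt: x = 4 or -4.

Answer: x ∈ {-4, 4}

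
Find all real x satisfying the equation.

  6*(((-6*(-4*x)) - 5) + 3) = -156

Step 1. [6*(((-6*(-4*x)) - 5) + 3) = -156] LHS = 6·(…); ÷6 both sides ⇒ div: ((-6*(-4*x)) - 5) + 3 = -26.
Step 2. [((-6*(-4*x)) - 5) + 3 = -26] +3 is outermost — subtract 3 both sides. So sub: (-6*(-4*x)) - 5 = -29.
Step 3. [(-6*(-4*x)) - 5 = -29] add 5: x sits inside (… - 5) ⇒ sub: -6*(-4*x) = -24.
Step 4. [-6*(-4*x) = -24] -6 out front; divide by -6, so div: -4*x = 4.
Step 5. [-4*x = 4] divide by the outer -4, so div: x = -1.

Answer: x ∈ {-1}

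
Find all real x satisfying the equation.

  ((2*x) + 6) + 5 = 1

Step 1. [((2*x) + 6) + 5 = 1] 5 comes off first (subtract 5) ⇒ sub: (2*x) + 6 = -4.
Step 2. [(2*x) + 6 = -4] 6 comes off first (subtract 6), so sub: 2*x = -10.
Step 3. [2*x = -10] 2·(inner) — divide through by 2 ⇒ div: x = -5.

Answer: x ∈ {-5}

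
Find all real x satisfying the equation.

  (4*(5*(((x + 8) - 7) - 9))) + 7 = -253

Step 1. [(4*(5*(((x + 8) - 7) - 9))) + 7 = -253] subtract 7: x sits inside (… + 7). So sub: 4*(5*(((x + 8) - 7) - 9)) = -260.
Step 2. [4*(5*(((x + 8) - 7) - 9)) = -260] leading coefficient 4: divide by 4 ⇒ div: 5*(((x + 8) - 7) - 9) = -65.
Step 3. [5*(((x + 8) - 7) - 9) = -65] 5 out front; divide by 5. So div: ((x + 8) - 7) - 9 = -13.
Step 4. [((x + 8) - 7) - 9 = -13] the outer -9 inverts by adding 9 ⇒ sub: (x + 8) - 7 = -4.
Step 5. [(x + 8) - 7 = -4] peel the -7: add 7 from each side, so sub: x + 8 = 3.
Step 6. [x + 8 = 3] peel the +8: subtract 8 from each side, so sub: x = -5.

Answer: x ∈ {-5}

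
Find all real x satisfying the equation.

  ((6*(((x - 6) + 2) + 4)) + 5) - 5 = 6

Step 1. [((6*(((x - 6) + 2) + 4)) + 5) - 5 = 6] -5 is outermost — add 5 both sides, so sub: (6*(((x - 6) + 2) + 4)) + 5 = 11.
Step 2. [(6*(((x - 6) + 2) + 4)) + 5 = 11] subtract 5: x sits inside (… + 5). So sub: 6*(((x - 6) + 2) + 4) = 6.
Step 3. [6*(((x - 6) + 2) + 4) = 6] 6·(inner) — divide through by 6 ⇒ div: ((x - 6) + 2) + 4 = 1.
Step 4. [((x - 6) + 2) + 4 = 1] subtract 4: x sits inside (… + 4), so sub: (x - 6) + 2 = -3.
Step 5. [(x - 6) + 2 = -3] 2 comes off first (subtract 2). So sub: x - 6 = -5.
Step 6. [x - 6 = -5] peel the -6: add 6 from each side ⇒ sub: x = 1.

Answer: x ∈ {1}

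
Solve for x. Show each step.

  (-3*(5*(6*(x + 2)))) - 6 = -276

Step 1. [(-3*(5*(6*(x + 2)))) - 6 = -276] add 6: x sits inside (… - 6), so sub: -3*(5*(6*(x + 2))) = -270.
Step 2. [-3*(5*(6*(x + 2))) = -270] LHS = -3·(…); ÷-3 both sides ⇒ div: 5*(6*(x + 2)) = 90.
Step 3. [5*(6*(x + 2)) = 90] 5·(inner) — divide through by 5. So div: 6*(x + 2) = 18.
Step 4. [6*(x + 2) = 18] 6 out front; divide by 6. So div: x + 2 = 3.
Step 5. [x + 2 = 3] the outer +2 inverts by subtracting 2. So sub: x = 1.

Answer: x ∈ {1}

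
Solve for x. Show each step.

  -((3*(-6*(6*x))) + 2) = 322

Step 1. [-((3*(-6*(6*x))) + 2) = 322] LHS negated; negate both sides ⇒ neg: (3*(-6*(6*x))) + 2 = -322.
Step 2. [(3*(-6*(6*x))) + 2 = -322] the outer +2 inverts by subtracting 2, so sub: 3*(-6*(6*x)) = -324.
Step 3. [3*(-6*(6*x)) = -324] divide by the outer 3, so div: -6*(6*x) = -108.
Step 4. [-6*(6*x) = -108] leading coefficient -6: divide by -6, so div: 6*x = 18.
Step 5. [6*x = 18] 6 out front; divide by 6 ⇒ div: x = 3.

Answer: x ∈ {3}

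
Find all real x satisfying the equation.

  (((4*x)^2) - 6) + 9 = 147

Step 1. [(((4*x)^2) - 6) + 9 = 147] subtract 9: x sits inside (… + 9) ⇒ sub: ((4*x)^2) - 6 = 138.
Step 2. [((4*x)^2) - 6 = 138] add 6: x sits inside (… - 6). So sub: (4*x)^2 = 144.
Step 3. [(4*x)^2 = 144] √ both sides: 144 ≥ 0 gives two branches, so sqrt: 4*x = 12 or -12.
Step 4. [4*x = 12 or -12] divide by the outer 4. So div: x = 3 or -3.

Answer: x ∈ {-3, 3}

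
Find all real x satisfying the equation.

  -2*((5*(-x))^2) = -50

Step 1. [-2*((5*(-x))^2) = -50] leading coefficient -2: divide by -2 ⇒ div: (5*(-x))^2 = 25.
Step 2. [(5*(-x))^2 = 25] 25 ≥ 0, LHS is (·)² — take ±√ ⇒ sqrt: 5*(-x) = 5 or -5.
Step 3. [5*(-x) = 5 or -5] leading coefficient 5: divide by 5. So div: -x = 1 or -1.
Step 4. [-x = 1 or -1] flip signs both sides, so neg: x = -1 or 1.

Answer: x ∈ {-1, 1}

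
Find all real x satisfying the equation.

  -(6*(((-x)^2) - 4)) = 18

Step 1. [-(6*(((-x)^2) - 4)) = 18] LHS negated; negate both sides. So neg: 6*(((-x)^2) - 4) = -18.
Step 2. [6*(((-x)^2) - 4) = -18] divide by the outer 6 ⇒ div: ((-x)^2) - 4 = -3.
Step 3. [((-x)^2) - 4 = -3] the outer -4 inverts by adding 4, so sub: (-x)^2 = 1.
Step 4. [(-x)^2 = 1] LHS squared, RHS 1 ≥ 0: apply √ (±) ⇒ sqrt: -x = 1 or -1.
Step 5. [-x = 1 or -1] flip signs both sides. So neg: x = -1 or 1.

Answer: x ∈ {-1, 1}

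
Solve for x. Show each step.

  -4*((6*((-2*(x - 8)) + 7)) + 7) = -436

Step 1. [-4*((6*((-2*(x - 8)) + 7)) + 7) = -436] leading coefficient -4: divide by -4, so div: (6*((-2*(x - 8)) + 7)) + 7 = 109.
Step 2. [(6*((-2*(x - 8)) + 7)) + 7 = 109] subtract 7: x sits inside (… + 7). So sub: 6*((-2*(x - 8)) + 7) = 102.
Step 3. [6*((-2*(x - 8)) + 7) = 102] 6·(inner) — divide through by 6 ⇒ div: (-2*(x - 8)) + 7 = 17.
Step 4. [(-2*(x - 8)) + 7 = 17] subtract 7: x sits inside (… + 7). So sub: -2*(x - 8) = 10.
Step 5. [-2*(x - 8) = 10] -2 out front; divide by -2, so div: x - 8 = -5.
Step 6. [x - 8 = -5] 8 comes off first (add 8) ⇒ sub: x = 3.

Answer: x ∈ {3}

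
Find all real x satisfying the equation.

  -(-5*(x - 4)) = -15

Step 1. [-(-5*(x - 4)) = -15] LHS negated; negate both sides ⇒ neg: -5*(x - 4) = 15.
Step 2. [-5*(x - 4) = 15] leading coefficient -5: divide by -5. So div: x - 4 = -3.
Step 3. [x - 4 = -3] add 4: x sits inside (… - 4). So sub: x = 1.

Answer: x ∈ {1}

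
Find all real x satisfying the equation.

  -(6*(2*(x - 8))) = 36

Step 1. [-(6*(2*(x - 8))) = 36] LHS negated; negate both sides ⇒ neg: 6*(2*(x - 8)) = -36.
Step 2. [6*(2*(x - 8)) = -36] 6 out front; divide by 6, so div: 2*(x - 8) = -6.
Step 3. [2*(x - 8) = -6] 2 out front; divide by 2. So div: x - 8 = -3.
Step 4. [x - 8 = -3] peel the -8: add 8 from each side ⇒ sub: x = 5.

Answer: x ∈ {5}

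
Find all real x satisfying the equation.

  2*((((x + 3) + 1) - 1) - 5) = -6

Step 1. [2*((((x + 3) + 1) - 1) - 5) = -6] divide by the outer 2 ⇒ div: (((x + 3) + 1) - 1) - 5 = -3.
Step 2. [(((x + 3) + 1) - 1) - 5 = -3] the outer -5 inverts by adding 5. So sub: ((x + 3) + 1) - 1 = 2.
Step 3. [((x + 3) + 1) - 1 = 2] peel the -1: add 1 from each side. So sub: (x + 3) + 1 = 3.
Step 4. [(x + 3) + 1 = 3] 1 comes off first (subtract 1). So sub: x + 3 = 2.
Step 5. [x + 3 = 2] 3 comes off first (subtract 3) ⇒ sub: x = -1.

Answer: x ∈ {-1}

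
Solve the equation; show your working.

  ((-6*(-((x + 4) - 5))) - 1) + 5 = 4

Step 1. [((-6*(-((x + 4) - 5))) - 1) + 5 = 4] the outer +5 inverts by subtracting 5. So sub: (-6*(-((x + 4) - 5))) - 1 = -1.
Step 2. [(-6*(-((x + 4) - 5))) - 1 = -1] peel the -1: add 1 from each side. So sub: -6*(-((x + 4) - 5)) = 0.
Step 3. [-6*(-((x + 4) - 5)) = 0] leading coefficient -6: divide by -6. So div: -((x + 4) - 5) = 0.
Step 4. [-((x + 4) - 5) = 0] leading − — multiply by −1. So neg: (x + 4) - 5 = 0.
Step 5. [(x + 4) - 5 = 0] add 5: x sits inside (… - 5) ⇒ sub: x + 4 = 5.
Step 6. [x + 4 = 5] the outer +4 inverts by subtracting 4 ⇒ sub: x = 1.

Answer: x ∈ {1}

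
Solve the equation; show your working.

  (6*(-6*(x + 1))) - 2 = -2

Step 1. [(6*(-6*(x + 1))) - 2 = -2] peel the -2: add 2 from each side. So sub: 6*(-6*(x + 1)) = 0.
Step 2. [6*(-6*(x + 1)) = 0] 6 out front; divide by 6, so div: -6*(x + 1) = 0.
Step 3. [-6*(x + 1) = 0] -6 out front; divide by -6, so div: x + 1 = 0.
Step 4. [x + 1 = 0] peel the +1: subtract 1 from each side, so sub: x = -1.

Answer: x ∈ {-1}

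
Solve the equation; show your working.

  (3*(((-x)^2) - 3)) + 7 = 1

Step 1. [(3*(((-x)^2) - 3)) + 7 = 1] 7 comes off first (subtract 7) ⇒ sub: 3*(((-x)^2) - 3) = -6.
Step 2. [3*(((-x)^2) - 3) = -6] divide by the outer 3 ⇒ div: ((-x)^2) - 3 = -2.
Step 3. [((-x)^2) - 3 = -2] 3 comes off first (add 3). So sub: (-x)^2 = 1.
Step 4. [(-x)^2 = 1] LHS squared, RHS 1 ≥ 0: apply √ (±) ⇒ sqrt: -x = 1 or -1.
Step 5. [-x = 1 or -1] flip signs both sides. So neg: x = -1 or 1.

Answer: x ∈ {-1, 1}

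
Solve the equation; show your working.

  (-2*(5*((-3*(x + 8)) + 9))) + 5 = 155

Step 1. [(-2*(5*((-3*(x + 8)) + 9))) + 5 = 155] peel the +5: subtract 5 from each side ⇒ sub: -2*(5*((-3*(x + 8)) + 9)) = 150.
Step 2. [-2*(5*((-3*(x + 8)) + 9)) = 150] leading coefficient -2: divide by -2, so div: 5*((-3*(x + 8)) + 9) = -75.
Step 3. [5*((-3*(x + 8)) + 9) = -75] 5 out front; divide by 5, so div: (-3*(x + 8)) + 9 = -15.
Step 4. [(-3*(x + 8)) + 9 = -15] -3 divides every term; factor it out ⇒ factor: (x + 8) - 3 = 5.
Step 5. [(x + 8) - 3 = 5] add 3: x sits inside (… - 3) ⇒ sub: x + 8 = 8.
Step 6. [x + 8 = 8] the outer +8 inverts by subtracting 8, so sub: x = 0.

Answer: x ∈ {0}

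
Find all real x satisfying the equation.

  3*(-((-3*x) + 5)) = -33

Step 1. [3*(-((-3*x) + 5)) = -33] leading coefficient 3: divide by 3. So div: -((-3*x) + 5) = -11.
Step 2. [-((-3*x) + 5) = -11] leading − — multiply by −1. So neg: (-3*x) + 5 = 11.
Step 3. [(-3*x) + 5 = 11] 5 comes off first (subtract 5) ⇒ sub: -3*x = 6.
Step 4. [-3*x = 6] divide by the outer -3. So div: x = -2.

Answer: x ∈ {-2}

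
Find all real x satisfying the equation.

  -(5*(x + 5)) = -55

Step 1. [-(5*(x + 5)) = -55] flip signs both sides, so neg: 5*(x + 5) = 55.
Step 2. [5*(x + 5) = 55] LHS = 5·(…); ÷5 both sides, so div: x + 5 = 11.
Step 3. [x + 5 = 11] subtract 5: x sits inside (… + 5) ⇒ sub: x = 6.

Answer: x ∈ {6}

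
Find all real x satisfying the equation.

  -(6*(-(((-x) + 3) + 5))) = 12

Step 1. [-(6*(-(((-x) + 3) + 5))) = 12] LHS negated; negate both sides ⇒ neg: 6*(-(((-x) + 3) + 5)) = -12.
Step 2. [6*(-(((-x) + 3) + 5)) = -12] 6·(inner) — divide through by 6, so div: -(((-x) + 3) + 5) = -2.
Step 3. [-(((-x) + 3) + 5) = -2] LHS negated; negate both sides, so neg: ((-x) + 3) + 5 = 2.
Step 4. [((-x) + 3) + 5 = 2] the outer +5 inverts by subtracting 5 ⇒ sub: (-x) + 3 = -3.
Step 5. [(-x) + 3 = -3] +3 is outermost — subtract 3 both sides, so sub: -x = -6.
Step 6. [-x = -6] LHS negated; negate both sides. So neg: x = 6.

Answer: x ∈ {6}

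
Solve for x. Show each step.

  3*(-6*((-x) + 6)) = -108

Step 1. [3*(-6*((-x) + 6)) = -108] divide by the outer 3 ⇒ div: -6*((-x) + 6) = -36.
Step 2. [-6*((-x) + 6) = -36] -6 out front; divide by -6. So div: (-x) + 6 = 6.
Step 3. [(-x) + 6 = 6] the outer +6 inverts by subtracting 6, so sub: -x = 0.
Step 4. [-x = 0] leading − — multiply by −1 ⇒ neg: x = 0.

Answer: x ∈ {0}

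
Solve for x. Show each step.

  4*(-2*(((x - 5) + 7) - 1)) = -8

Step 1. [4*(-2*(((x - 5) + 7) - 1)) = -8] leading coefficient 4: divide by 4. So div: -2*(((x - 5) + 7) - 1) = -2.
Step 2. [-2*(((x - 5) + 7) - 1) = -2] -2·(inner) — divide through by -2, so div: ((x - 5) + 7) - 1 = 1.
Step 3. [((x - 5) + 7) - 1 = 1] add 1: x sits inside (… - 1), so sub: (x - 5) + 7 = 2.
Step 4. [(x - 5) + 7 = 2] 7 comes off first (subtract 7) ⇒ sub: x - 5 = -5.
Step 5. [x - 5 = -5] 5 comes off first (add 5) ⇒ sub: x = 0.

Answer: x ∈ {0}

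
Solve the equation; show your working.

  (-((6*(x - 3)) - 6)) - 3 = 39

Step 1. [(-((6*(x - 3)) - 6)) - 3 = 39] 3 comes off first (add 3) ⇒ sub: -((6*(x - 3)) - 6) = 42.
Step 2. [-((6*(x - 3)) - 6) = 42] flip signs both sides, so neg: (6*(x - 3)) - 6 = -42.
Step 3. [(6*(x - 3)) - 6 = -42] 6 | LHS and 6 | -42: pull 6 out, so factor: (x - 3) - 1 = -7.
Step 4. [(x - 3) - 1 = -7] peel the -1: add 1 from each side, so sub: x - 3 = -6.
Step 5. [x - 3 = -6] peel the -3: add 3 from each side, so sub: x = -3.

Answer: x ∈ {-3}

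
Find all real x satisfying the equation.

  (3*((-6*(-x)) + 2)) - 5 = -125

Step 1. [(3*((-6*(-x)) + 2)) - 5 = -125] peel the -5: add 5 from each side, so sub: 3*((-6*(-x)) + 2) = -120.
Step 2. [3*((-6*(-x)) + 2) = -120] 3·(inner) — divide through by 3, so div: (-6*(-x)) + 2 = -40.
Step 3. [(-6*(-x)) + 2 = -40] the outer +2 inverts by subtracting 2, so sub: -6*(-x) = -42.
Step 4. [-6*(-x) = -42] -6 out front; divide by -6. So div: -x = 7.
Step 5. [-x = 7] leading − — multiply by −1, so neg: x = -7.

Answer: x ∈ {-7}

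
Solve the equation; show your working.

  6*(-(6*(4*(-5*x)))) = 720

Step 1. [6*(-(6*(4*(-5*x)))) = 720] 6 out front; divide by 6 ⇒ div: -(6*(4*(-5*x))) = 120.
Step 2. [-(6*(4*(-5*x))) = 120] LHS negated; negate both sides. So neg: 6*(4*(-5*x)) = -120.
Step 3. [6*(4*(-5*x)) = -120] LHS = 6·(…); ÷6 both sides, so div: 4*(-5*x) = -20.
Step 4. [4*(-5*x) = -20] LHS = 4·(…); ÷4 both sides. So div: -5*x = -5.
Step 5. [-5*x = -5] -5·(inner) — divide through by -5, so div: x = 1.

Answer: x ∈ {1}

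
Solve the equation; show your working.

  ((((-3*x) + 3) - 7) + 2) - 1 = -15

Step 1. [((((-3*x) + 3) - 7) + 2) - 1 = -15] 1 comes off first (add 1) ⇒ sub: (((-3*x) + 3) - 7) + 2 = -14.
Step 2. [(((-3*x) + 3) - 7) + 2 = -14] subtract 2: x sits inside (… + 2). So sub: ((-3*x) + 3) - 7 = -16.
Step 3. [((-3*x) + 3) - 7 = -16] -7 is outermost — add 7 both sides. So sub: (-3*x) + 3 = -9.
Step 4. [(-3*x) + 3 = -9] common factor -3 (LHS and -9) — divide through ⇒ factor: x - 1 = 3.
Step 5. [x - 1 = 3] add 1: x sits inside (… - 1). So sub: x = 4.

Answer: x ∈ {4}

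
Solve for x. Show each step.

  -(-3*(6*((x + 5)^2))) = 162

Step 1. [-(-3*(6*((x + 5)^2))) = 162] leading − — multiply by −1 ⇒ neg: -3*(6*((x + 5)^2)) = -162.
Step 2. [-3*(6*((x + 5)^2)) = -162] leading coefficient -3: divide by -3. So div: 6*((x + 5)^2) = 54.
Step 3. [6*((x + 5)^2) = 54] LHS = 6·(…); ÷6 both sides. So div: (x + 5)^2 = 9.
Step 4. [(x + 5)^2 = 9] √ both sides: 9 ≥ 0 gives two branches ⇒ sqrt: x + 5 = 3 or -3.
Step 5. [x + 5 = 3 or -3] +5 is outermost — subtract 5 both sides, so sub: x = -2 or -8.

Answer: x ∈ {-8, -2}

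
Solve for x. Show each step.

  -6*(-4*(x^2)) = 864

Step 1. [-6*(-4*(x^2)) = 864] -6·(inner) — divide through by -6, so div: -4*(x^2) = -144.
Step 2. [-4*(x^2) = -144] leading coefficient -4: divide by -4 ⇒ div: x^2 = 36.
Step 3. [x^2 = 36] 36 ≥ 0, LHS is (·)² — take ±√ ⇒ sqrt: x = 6 or -6.

Answer: x ∈ {-6, 6}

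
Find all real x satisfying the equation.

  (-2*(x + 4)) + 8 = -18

Step 1. [(-2*(x + 4)) + 8 = -18] common factor -2 (LHS and -18) — divide through. So factor: (x + 4) - 4 = 9.
Step 2. [(x + 4) - 4 = 9] add 4: x sits inside (… - 4). So sub: x + 4 = 13.
Step 3. [x + 4 = 13] +4 is outermost — subtract 4 both sides. So sub: x = 9.

Answer: x ∈ {9}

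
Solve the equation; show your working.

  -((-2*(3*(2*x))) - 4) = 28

Step 1. [-((-2*(3*(2*x))) - 4) = 28] leading − — multiply by −1, so neg: (-2*(3*(2*x))) - 4 = -28.
Step 2. [(-2*(3*(2*x))) - 4 = -28] peel the -4: add 4 from each side. So sub: -2*(3*(2*x)) = -24.
Step 3. [-2*(3*(2*x)) = -24] -2·(inner) — divide through by -2, so div: 3*(2*x) = 12.
Step 4. [3*(2*x) = 12] LHS = 3·(…); ÷3 both sides, so div: 2*x = 4.
Step 5. [2*x = 4] 2·(inner) — divide through by 2 ⇒ div: x = 2.

Answer: x ∈ {2}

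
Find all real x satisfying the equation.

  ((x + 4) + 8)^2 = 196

Step 1. [((x + 4) + 8)^2 = 196] √ both sides: 196 ≥ 0 gives two branches, so sqrt: (x + 4) + 8 = 14 or -14.
Step 2. [(x + 4) + 8 = 14 or -14] 8 comes off first (subtract 8). So sub: x + 4 = 6 or -22.
Step 3. [x + 4 = 6 or -22] subtract 4: x sits inside (… + 4). So sub: x = 2 or -26.

Answer: x ∈ {-26, 2}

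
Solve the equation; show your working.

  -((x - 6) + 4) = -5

Step 1. [-((x - 6) + 4) = -5] flip signs both sides ⇒ neg: (x - 6) + 4 = 5.
Step 2. [(x - 6) + 4 = 5] peel the +4: subtract 4 from each side, so sub: x - 6 = 1.
Step 3. [x - 6 = 1] add 6: x sits inside (… - 6). So sub: x = 7.

Answer: x ∈ {7}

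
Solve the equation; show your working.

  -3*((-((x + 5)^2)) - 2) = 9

Step 1. [-3*((-((x + 5)^2)) - 2) = 9] leading coefficient -3: divide by -3, so div: (-((x + 5)^2)) - 2 = -3.
Step 2. [(-((x + 5)^2)) - 2 = -3] -2 is outermost — add 2 both sides. So sub: -((x + 5)^2) = -1.
Step 3. [-((x + 5)^2) = -1] LHS negated; negate both sides ⇒ neg: (x + 5)^2 = 1.
Step 4. [(x + 5)^2 = 1] LHS squared, RHS 1 ≥ 0: apply √ (±). So sqrt: x + 5 = 1 or -1.
Step 5. [x + 5 = 1 or -1] the outer +5 inverts by subtracting 5, so sub: x = -4 or -6.

Answer: x ∈ {-6, -4}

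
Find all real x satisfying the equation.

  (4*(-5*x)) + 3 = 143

Step 1. [(4*(-5*x)) + 3 = 143] the outer +3 inverts by subtracting 3. So sub: 4*(-5*x) = 140.
Step 2. [4*(-5*x) = 140] 4 out front; divide by 4. So div: -5*x = 35.
Step 3. [-5*x = 35] -5 out front; divide by -5. So div: x = -7.

Answer: x ∈ {-7}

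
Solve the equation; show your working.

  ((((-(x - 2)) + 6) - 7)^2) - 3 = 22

Step 1. [((((-(x - 2)) + 6) - 7)^2) - 3 = 22] -3 is outermost — add 3 both sides ⇒ sub: (((-(x - 2)) + 6) - 7)^2 = 25.
Step 2. [(((-(x - 2)) + 6) - 7)^2 = 25] √ both sides: 25 ≥ 0 gives two branches. So sqrt: ((-(x - 2)) + 6) - 7 = 5 or -5.
Step 3. [((-(x - 2)) + 6) - 7 = 5 or -5] add 7: x sits inside (… - 7). So sub: (-(x - 2)) + 6 = 12 or 2.
Step 4. [(-(x - 2)) + 6 = 12 or 2] peel the +6: subtract 6 from each side ⇒ sub: -(x - 2) = 6 or -4.
Step 5. [-(x - 2) = 6 or -4] leading − — multiply by −1, so neg: x - 2 = -6 or 4.
Step 6. [x - 2 = -6 or 4] 2 comes off first (add 2), so sub: x = -4 or 6.

Answer: x ∈ {-4, 6}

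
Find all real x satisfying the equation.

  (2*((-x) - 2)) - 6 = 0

Step 1. [(2*((-x) - 2)) - 6 = 0] common factor 2 (LHS and 0) — divide through. So factor: ((-x) - 2) - 3 = 0.
Step 2. [((-x) - 2) - 3 = 0] peel the -3: add 3 from each side, so sub: (-x) - 2 = 3.
Step 3. [(-x) - 2 = 3] peel the -2: add 2 from each side. So sub: -x = 5.
Step 4. [-x = 5] LHS negated; negate both sides, so neg: x = -5.

Answer: x ∈ {-5}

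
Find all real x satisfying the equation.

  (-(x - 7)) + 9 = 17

Step 1. [(-(x - 7)) + 9 = 17] 9 comes off first (subtract 9), so sub: -(x - 7) = 8.
Step 2. [-(x - 7) = 8] flip signs both sides, so neg: x - 7 = -8.
Step 3. [x - 7 = -8] the outer -7 inverts by adding 7. So sub: x = -1.

Answer: x ∈ {-1}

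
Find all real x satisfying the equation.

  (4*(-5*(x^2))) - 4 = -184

Step 1. [(4*(-5*(x^2))) - 4 = -184] 4 | LHS and 4 | -184: pull 4 out. So factor: (-5*(x^2)) - 1 = -46.
Step 2. [(-5*(x^2)) - 1 = -46] 1 comes off first (add 1). So sub: -5*(x^2) = -45.
Step 3. [-5*(x^2) = -45] leading coefficient -5: divide by -5, so div: x^2 = 9.
Step 4. [x^2 = 9] LHS squared, RHS 9 ≥ 0: apply √ (±). So sqrt: x = 3 or -3.

Answer: x ∈ {-3, 3}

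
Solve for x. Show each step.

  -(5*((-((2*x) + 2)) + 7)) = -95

Step 1. [-(5*((-((2*x) + 2)) + 7)) = -95] leading − — multiply by −1. So neg: 5*((-((2*x) + 2)) + 7) = 95.
Step 2. [5*((-((2*x) + 2)) + 7) = 95] 5·(inner) — divide through by 5, so div: (-((2*x) + 2)) + 7 = 19.
Step 3. [(-((2*x) + 2)) + 7 = 19] 7 comes off first (subtract 7), so sub: -((2*x) + 2) = 12.
Step 4. [-((2*x) + 2) = 12] leading − — multiply by −1, so neg: (2*x) + 2 = -12.
Step 5. [(2*x) + 2 = -12] 2 divides every term; factor it out. So factor: x + 1 = -6.
Step 6. [x + 1 = -6] peel the +1: subtract 1 from each side, so sub: x = -7.

Answer: x ∈ {-7}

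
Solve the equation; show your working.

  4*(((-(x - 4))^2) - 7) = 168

Step 1. [4*(((-(x - 4))^2) - 7) = 168] 4·(inner) — divide through by 4, so div: ((-(x - 4))^2) - 7 = 42.
Step 2. [((-(x - 4))^2) - 7 = 42] the outer -7 inverts by adding 7. So sub: (-(x - 4))^2 = 49.
Step 3. [(-(x - 4))^2 = 49] LHS squared, RHS 49 ≥ 0: apply √ (±). So sqrt: -(x - 4) = 7 or -7.
Step 4. [-(x - 4) = 7 or -7] flip signs both sides. So neg: x - 4 = -7 or 7.
Step 5. [x - 4 = -7 or 7] 4 comes off first (add 4). So sub: x = -3 or 11.

Answer: x ∈ {-3, 11}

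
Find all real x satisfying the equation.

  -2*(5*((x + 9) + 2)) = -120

Step 1. [-2*(5*((x + 9) + 2)) = -120] leading coefficient -2: divide by -2. So div: 5*((x + 9) + 2) = 60.
Step 2. [5*((x + 9) + 2) = 60] 5 out front; divide by 5 ⇒ div: (x + 9) + 2 = 12.
Step 3. [(x + 9) + 2 = 12] +2 is outermost — subtract 2 both sides. So sub: x + 9 = 10.
Step 4. [x + 9 = 10] the outer +9 inverts by subtracting 9. So sub: x = 1.

Answer: x ∈ {1}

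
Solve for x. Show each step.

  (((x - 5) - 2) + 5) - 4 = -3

Step 1. [(((x - 5) - 2) + 5) - 4 = -3] peel the -4: add 4 from each side. So sub: ((x - 5) - 2) + 5 = 1.
Step 2. [((x - 5) - 2) + 5 = 1] +5 is outermost — subtract 5 both sides, so sub: (x - 5) - 2 = -4.
Step 3. [(x - 5) - 2 = -4] 2 comes off first (add 2), so sub: x - 5 = -2.
Step 4. [x - 5 = -2] 5 comes off first (add 5). So sub: x = 3.

Answer: x ∈ {3}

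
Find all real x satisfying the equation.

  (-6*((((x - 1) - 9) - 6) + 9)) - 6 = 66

Step 1. [(-6*((((x - 1) - 9) - 6) + 9)) - 6 = 66] 6 comes off first (add 6). So sub: -6*((((x - 1) - 9) - 6) + 9) = 72.
Step 2. [-6*((((x - 1) - 9) - 6) + 9) = 72] divide by the outer -6 ⇒ div: (((x - 1) - 9) - 6) + 9 = -12.
Step 3. [(((x - 1) - 9) - 6) + 9 = -12] the outer +9 inverts by subtracting 9, so sub: ((x - 1) - 9) - 6 = -21.
Step 4. [((x - 1) - 9) - 6 = -21] peel the -6: add 6 from each side ⇒ sub: (x - 1) - 9 = -15.
Step 5. [(x - 1) - 9 = -15] peel the -9: add 9 from each side. So sub: x - 1 = -6.
Step 6. [x - 1 = -6] the outer -1 inverts by adding 1 ⇒ sub: x = -5.

Answer: x ∈ {-5}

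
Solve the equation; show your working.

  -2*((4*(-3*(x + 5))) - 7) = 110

Step 1. [-2*((4*(-3*(x + 5))) - 7) = 110] leading coefficient -2: divide by -2 ⇒ div: (4*(-3*(x + 5))) - 7 = -55.
Step 2. [(4*(-3*(x + 5))) - 7 = -55] the outer -7 inverts by adding 7, so sub: 4*(-3*(x + 5)) = -48.
Step 3. [4*(-3*(x + 5)) = -48] divide by the outer 4, so div: -3*(x + 5) = -12.
Step 4. [-3*(x + 5) = -12] LHS = -3·(…); ÷-3 both sides ⇒ div: x + 5 = 4.
Step 5. [x + 5 = 4] the outer +5 inverts by subtracting 5, so sub: x = -1.

Answer: x ∈ {-1}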